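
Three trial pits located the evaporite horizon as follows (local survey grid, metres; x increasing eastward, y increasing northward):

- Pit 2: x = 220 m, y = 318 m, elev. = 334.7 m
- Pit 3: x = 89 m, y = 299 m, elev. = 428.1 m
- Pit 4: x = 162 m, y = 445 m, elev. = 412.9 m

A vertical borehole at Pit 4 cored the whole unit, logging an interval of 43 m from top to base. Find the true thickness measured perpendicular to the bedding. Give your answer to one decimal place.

Two edge vectors: Pit 2→Pit 3 = (-131, -19, 93.4), Pit 2→Pit 4 = (-58, 127, 78.2).
Normal n = (Pit 2→Pit 3) × (Pit 2→Pit 4) = (-13347.6, 4827, -17739).
So ∂z/∂x = −n_x/n_z = −0.75244 and ∂z/∂y = −n_y/n_z = 0.27211.
|∇z| = √(a²+b²) = 0.80014, so dip δ = arctan(0.80014) = 38.66°.
True thickness = vertical thickness × cos δ = 43 × cos 38.66° = 33.6 m.

33.6 m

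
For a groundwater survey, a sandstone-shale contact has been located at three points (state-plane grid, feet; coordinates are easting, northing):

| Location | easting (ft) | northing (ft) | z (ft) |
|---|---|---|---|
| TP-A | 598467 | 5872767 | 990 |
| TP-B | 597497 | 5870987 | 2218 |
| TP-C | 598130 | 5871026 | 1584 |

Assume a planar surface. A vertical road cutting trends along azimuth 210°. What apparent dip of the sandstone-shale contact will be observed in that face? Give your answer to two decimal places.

Let the plane be z = a·easting + b·northing + c.
TP-B−TP-A: −970a − 1780b = 1228;  TP-C−TP-A: −337a − 1741b = 594.
Solving gives a = −0.99239, b = −0.14909.
Unit vector along 210° is (sin 210°, cos 210°) = (-0.5000, -0.8660).
Slope in that direction = a·(-0.5000) + b·(-0.8660) = 0.62531.
Apparent dip = arctan|0.62531| = 32.02° (true dip is 45.1°, so apparent ≤ true as expected).

32.02°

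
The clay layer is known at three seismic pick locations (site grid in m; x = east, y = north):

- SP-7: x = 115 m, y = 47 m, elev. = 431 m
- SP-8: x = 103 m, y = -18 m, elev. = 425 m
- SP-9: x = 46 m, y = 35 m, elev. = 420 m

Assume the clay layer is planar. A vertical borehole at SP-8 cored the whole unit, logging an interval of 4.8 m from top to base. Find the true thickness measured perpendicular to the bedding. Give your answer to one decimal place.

Let the plane be z = a·x + b·y + c.
SP-8−SP-7: −12a − 65b = −6;  SP-9−SP-7: −69a − 12b = −11.
Solving gives a = 0.14812, b = 0.06496.
|∇z| = √(a²+b²) = 0.16174, so dip δ = arctan(0.16174) = 9.19°.
True thickness = vertical thickness × cos δ = 4.8 × cos 9.19° = 4.7 m.

4.7 m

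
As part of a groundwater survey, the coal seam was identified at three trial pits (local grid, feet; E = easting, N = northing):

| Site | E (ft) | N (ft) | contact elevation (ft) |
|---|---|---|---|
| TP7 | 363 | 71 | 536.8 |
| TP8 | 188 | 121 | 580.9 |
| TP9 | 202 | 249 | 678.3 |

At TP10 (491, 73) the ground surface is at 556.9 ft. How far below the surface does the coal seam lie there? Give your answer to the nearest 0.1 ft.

Two edge vectors: TP7→TP8 = (-175, 50, 44.1), TP7→TP9 = (-161, 178, 141.5).
Normal n = (TP7→TP8) × (TP7→TP9) = (-774.8, 17662.4, -23100).
So ∂z/∂E = −n_x/n_z = −0.03354 and ∂z/∂N = −n_y/n_z = 0.76461.
Intercept c from TP7: 536.8 + 12.18 − 54.29 = 494.69.
At (491, 73): z_contact = −16.47 + 55.82 + 494.69 = 534.04 ft.
Depth below ground = 556.9 − 534.04 = 22.9 ft.

22.9 ft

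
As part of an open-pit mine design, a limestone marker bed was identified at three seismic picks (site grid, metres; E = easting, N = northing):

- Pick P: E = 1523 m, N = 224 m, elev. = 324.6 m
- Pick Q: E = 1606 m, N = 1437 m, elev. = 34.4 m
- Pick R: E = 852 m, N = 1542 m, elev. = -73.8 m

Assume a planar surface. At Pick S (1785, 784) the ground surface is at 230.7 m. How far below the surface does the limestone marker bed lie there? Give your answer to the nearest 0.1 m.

15.7 m

Two edge vectors: Pick P→Pick Q = (83, 1213, -290.2), Pick P→Pick R = (-671, 1318, -398.4).
Normal n = (Pick P→Pick Q) × (Pick P→Pick R) = (-100775.6, 227791.4, 923317).
So ∂z/∂E = −n_x/n_z = 0.109145 and ∂z/∂N = −n_y/n_z = −0.246710.
Intercept c from Pick P: 324.6 − 166.23 + 55.26 = 213.63.
At (1785, 784): z_contact = 194.82 − 193.42 + 213.63 = 215.04 m.
Depth below ground = 230.7 − 215.04 = 15.7 m.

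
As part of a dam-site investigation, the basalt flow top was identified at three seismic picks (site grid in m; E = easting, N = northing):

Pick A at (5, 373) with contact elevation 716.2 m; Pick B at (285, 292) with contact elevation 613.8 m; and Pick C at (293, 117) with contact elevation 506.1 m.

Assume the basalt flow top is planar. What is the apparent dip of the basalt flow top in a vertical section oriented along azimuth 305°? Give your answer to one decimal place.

Let the plane be z = a·E + b·N + c.
Pick B−Pick A: 280a − 81b = −102.4;  Pick C−Pick A: 288a − 256b = −210.1.
Solving gives a = −0.19019, b = 0.60673.
Unit vector along 305° is (sin 305°, cos 305°) = (-0.8192, 0.5736).
Slope in that direction = a·(-0.8192) + b·(0.5736) = 0.50381.
Apparent dip = arctan|0.50381| = 26.7° (true dip is 32.5°, so apparent ≤ true as expected).

26.7°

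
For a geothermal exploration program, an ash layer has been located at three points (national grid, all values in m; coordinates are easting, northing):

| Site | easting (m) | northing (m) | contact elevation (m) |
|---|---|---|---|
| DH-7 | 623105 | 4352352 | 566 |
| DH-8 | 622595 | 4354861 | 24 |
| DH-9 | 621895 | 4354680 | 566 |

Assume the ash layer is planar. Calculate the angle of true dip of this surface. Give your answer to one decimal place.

37.6°

Two edge vectors: DH-7→DH-8 = (-510, 2509, -542), DH-7→DH-9 = (-1210, 2328, 0).
Normal n = (DH-7→DH-8) × (DH-7→DH-9) = (1261776, 655820, 1848610).
So ∂z/∂easting = −n_x/n_z = −0.68255 and ∂z/∂northing = −n_y/n_z = −0.35476.
Gradient magnitude |∇z| = √(a² + b²) = √(0.46588 + 0.12586) = 0.76924.
True dip = arctan(0.76924) = 37.6°, dipping toward ENE (azimuth ≈ 063°).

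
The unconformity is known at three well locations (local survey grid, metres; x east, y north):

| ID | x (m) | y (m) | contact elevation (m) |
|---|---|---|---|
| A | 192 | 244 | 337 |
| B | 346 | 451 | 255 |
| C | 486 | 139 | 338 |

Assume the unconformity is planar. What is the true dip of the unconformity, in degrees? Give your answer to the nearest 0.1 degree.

18.4°

Two edge vectors: A→B = (154, 207, -82), A→C = (294, -105, 1).
Normal n = (A→B) × (A→C) = (-8403, -24262, -77028).
So ∂z/∂x = −n_x/n_z = −0.10909 and ∂z/∂y = −n_y/n_z = −0.31498.
Gradient magnitude |∇z| = √(a² + b²) = √(0.01190 + 0.09921) = 0.33333.
True dip = arctan(0.33333) = 18.4°, dipping toward NNE (azimuth ≈ 019°).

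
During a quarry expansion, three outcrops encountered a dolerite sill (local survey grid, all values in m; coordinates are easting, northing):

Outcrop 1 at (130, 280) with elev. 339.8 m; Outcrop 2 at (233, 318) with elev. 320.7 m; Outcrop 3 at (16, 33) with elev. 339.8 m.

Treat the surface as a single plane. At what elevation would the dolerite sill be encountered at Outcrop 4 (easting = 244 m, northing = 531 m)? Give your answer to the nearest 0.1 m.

Two edge vectors: Outcrop 1→Outcrop 2 = (103, 38, -19.1), Outcrop 1→Outcrop 3 = (-114, -247, 0).
Normal n = (Outcrop 1→Outcrop 2) × (Outcrop 1→Outcrop 3) = (-4717.7, 2177.4, -21109).
So ∂z/∂easting = −n_x/n_z = −0.22349 and ∂z/∂northing = −n_y/n_z = 0.10315.
Intercept c from Outcrop 1: 339.8 + 29.05 − 28.88 = 339.97.
At (244, 531): z = −54.5 + 54.8 + 339.97 = 340.2 m.

340.2 m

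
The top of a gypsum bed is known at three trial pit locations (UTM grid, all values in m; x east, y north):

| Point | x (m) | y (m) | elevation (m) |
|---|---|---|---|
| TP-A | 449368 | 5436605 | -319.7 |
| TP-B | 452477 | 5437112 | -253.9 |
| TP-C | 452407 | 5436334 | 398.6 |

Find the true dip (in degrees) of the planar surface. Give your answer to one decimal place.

Two edge vectors: TP-A→TP-B = (3109, 507, 65.8), TP-A→TP-C = (3039, -271, 718.3).
Normal n = (TP-A→TP-B) × (TP-A→TP-C) = (382009.9, -2033228.5, -2383312).
So ∂z/∂x = −n_x/n_z = 0.16029 and ∂z/∂y = −n_y/n_z = −0.85311.
Gradient magnitude |∇z| = √(a² + b²) = √(0.02569 + 0.72780) = 0.86804.
True dip = arctan(0.86804) = 41.0°, dipping toward N (azimuth ≈ 349°).

41.0°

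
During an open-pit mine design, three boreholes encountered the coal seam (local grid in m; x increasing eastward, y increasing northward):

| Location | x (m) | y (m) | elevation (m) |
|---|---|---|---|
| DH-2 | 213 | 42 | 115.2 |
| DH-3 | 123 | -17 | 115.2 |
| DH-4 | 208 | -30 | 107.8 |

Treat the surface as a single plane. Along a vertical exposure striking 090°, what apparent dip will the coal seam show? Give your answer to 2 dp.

4.04°

Two edge vectors: DH-2→DH-3 = (-90, -59, 0), DH-2→DH-4 = (-5, -72, -7.4).
Normal n = (DH-2→DH-3) × (DH-2→DH-4) = (436.6, -666, 6185).
So ∂z/∂x = −n_x/n_z = −0.07059 and ∂z/∂y = −n_y/n_z = 0.10768.
Unit vector along 090° is (sin 90°, cos 90°) = (1.0000, 0.0000).
Slope in that direction = a·(1.0000) + b·(0.0000) = −0.07059.
Apparent dip = arctan|0.07059| = 4.04° (true dip is 7.3°, so apparent ≤ true as expected).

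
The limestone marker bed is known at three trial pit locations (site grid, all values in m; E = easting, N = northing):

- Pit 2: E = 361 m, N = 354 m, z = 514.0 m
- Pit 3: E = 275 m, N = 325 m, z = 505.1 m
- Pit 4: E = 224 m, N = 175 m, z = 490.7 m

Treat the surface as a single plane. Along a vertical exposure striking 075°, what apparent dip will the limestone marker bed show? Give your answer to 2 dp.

Let the plane be z = a·E + b·N + c.
Pit 3−Pit 2: −86a − 29b = −8.9;  Pit 4−Pit 2: −137a − 179b = −23.3.
Solving gives a = 0.08033, b = 0.06869.
Unit vector along 075° is (sin 75°, cos 75°) = (0.9659, 0.2588).
Slope in that direction = a·(0.9659) + b·(0.2588) = 0.09537.
Apparent dip = arctan|0.09537| = 5.45° (true dip is 6.0°, so apparent ≤ true as expected).

5.45°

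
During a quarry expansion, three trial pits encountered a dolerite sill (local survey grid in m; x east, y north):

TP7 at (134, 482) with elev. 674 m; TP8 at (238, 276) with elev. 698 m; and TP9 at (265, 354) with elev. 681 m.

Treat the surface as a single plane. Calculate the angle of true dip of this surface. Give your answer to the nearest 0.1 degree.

12.0°

Two edge vectors: TP7→TP8 = (104, -206, 24), TP7→TP9 = (131, -128, 7).
Normal n = (TP7→TP8) × (TP7→TP9) = (1630, 2416, 13674).
So ∂z/∂x = −n_x/n_z = −0.11920 and ∂z/∂y = −n_y/n_z = −0.17669.
Gradient magnitude |∇z| = √(a² + b²) = √(0.01421 + 0.03122) = 0.21314.
True dip = arctan(0.21314) = 12.0°, dipping toward NE (azimuth ≈ 034°).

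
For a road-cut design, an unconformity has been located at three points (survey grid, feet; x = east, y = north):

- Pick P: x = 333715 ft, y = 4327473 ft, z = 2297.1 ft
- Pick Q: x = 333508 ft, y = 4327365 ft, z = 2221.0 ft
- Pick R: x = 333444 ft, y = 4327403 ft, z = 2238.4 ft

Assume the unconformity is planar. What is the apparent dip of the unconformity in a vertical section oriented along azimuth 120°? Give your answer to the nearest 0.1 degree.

Let the plane be z = a·x + b·y + c.
Pick Q−Pick P: −207a − 108b = −76.1;  Pick R−Pick P: −271a − 70b = −58.7.
Solving gives a = 0.06852, b = 0.57330.
Unit vector along 120° is (sin 120°, cos 120°) = (0.8660, -0.5000).
Slope in that direction = a·(0.8660) + b·(-0.5000) = −0.22731.
Apparent dip = arctan|0.22731| = 12.8° (true dip is 30.0°, so apparent ≤ true as expected).

12.8°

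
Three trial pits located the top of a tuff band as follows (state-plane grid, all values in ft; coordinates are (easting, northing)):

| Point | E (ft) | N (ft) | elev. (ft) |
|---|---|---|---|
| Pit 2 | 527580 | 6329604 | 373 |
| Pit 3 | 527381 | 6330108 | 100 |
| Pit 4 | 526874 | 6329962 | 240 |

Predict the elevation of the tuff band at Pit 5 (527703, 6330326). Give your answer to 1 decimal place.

-62.1 ft

Let the plane be z = a·E + b·N + c.
Pit 3−Pit 2: −199a + 504b = −273;  Pit 4−Pit 2: −706a + 358b = −133.
Solving gives a = −0.107884546, b = −0.584263938.
Then c = 373 − a·527580 − b·6329604 = 3755450.09.
At (527703, 6330326): z = −56931.0 − 3698581.2 + 3755450.09 = -62.1 ft.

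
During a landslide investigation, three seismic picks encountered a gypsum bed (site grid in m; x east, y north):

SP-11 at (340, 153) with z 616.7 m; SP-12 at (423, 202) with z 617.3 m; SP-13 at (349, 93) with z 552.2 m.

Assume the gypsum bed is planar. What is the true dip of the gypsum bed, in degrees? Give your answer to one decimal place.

48.8°

Let the plane be z = a·x + b·y + c.
SP-12−SP-11: 83a + 49b = 0.6;  SP-13−SP-11: 9a − 60b = −64.5.
Solving gives a = −0.57637, b = 0.98854.
Gradient magnitude |∇z| = √(a² + b²) = √(0.33220 + 0.97722) = 1.14430.
True dip = arctan(1.14430) = 48.8°, dipping toward SSE (azimuth ≈ 150°).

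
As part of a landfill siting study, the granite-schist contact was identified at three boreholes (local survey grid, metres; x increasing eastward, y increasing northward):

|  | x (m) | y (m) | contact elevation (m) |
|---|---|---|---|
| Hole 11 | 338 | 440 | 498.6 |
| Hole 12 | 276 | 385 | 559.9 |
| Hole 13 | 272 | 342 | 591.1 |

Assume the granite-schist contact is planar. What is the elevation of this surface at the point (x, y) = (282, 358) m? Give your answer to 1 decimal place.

Let the plane be z = a·x + b·y + c.
Hole 12−Hole 11: −62a − 55b = 61.3;  Hole 13−Hole 11: −66a − 98b = 92.5.
Solving gives a = −0.37608, b = −0.69060.
Then c = 498.6 − a·338 − b·440 = 929.58.
At (282, 358): z = −106.1 − 247.2 + 929.58 = 576.3 m.

576.3 m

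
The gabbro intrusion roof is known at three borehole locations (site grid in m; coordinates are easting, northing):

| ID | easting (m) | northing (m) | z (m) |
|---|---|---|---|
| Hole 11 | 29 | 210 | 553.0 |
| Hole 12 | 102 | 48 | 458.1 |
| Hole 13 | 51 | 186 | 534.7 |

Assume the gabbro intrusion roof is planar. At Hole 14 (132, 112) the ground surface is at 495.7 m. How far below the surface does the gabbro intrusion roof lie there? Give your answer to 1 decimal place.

22.4 m

Let the plane be z = a·easting + b·northing + c.
Hole 12−Hole 11: 73a − 162b = −94.9;  Hole 13−Hole 11: 22a − 24b = −18.3.
Solving gives a = −0.37914, b = 0.41496.
Then c = 553 − a·29 − b·210 = 476.85.
At (132, 112): z_contact = −50.05 + 46.48 + 476.85 = 473.28 m.
Depth below ground = 495.7 − 473.28 = 22.4 m.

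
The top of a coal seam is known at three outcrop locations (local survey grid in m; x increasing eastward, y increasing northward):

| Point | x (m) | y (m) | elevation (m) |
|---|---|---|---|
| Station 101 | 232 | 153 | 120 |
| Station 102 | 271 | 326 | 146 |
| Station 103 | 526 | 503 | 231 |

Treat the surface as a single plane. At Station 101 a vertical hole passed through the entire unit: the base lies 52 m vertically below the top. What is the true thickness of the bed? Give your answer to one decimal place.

Two edge vectors: Station 101→Station 102 = (39, 173, 26), Station 101→Station 103 = (294, 350, 111).
Normal n = (Station 101→Station 102) × (Station 101→Station 103) = (10103, 3315, -37212).
So ∂z/∂x = −n_x/n_z = 0.27150 and ∂z/∂y = −n_y/n_z = 0.08908.
|∇z| = √(a²+b²) = 0.28574, so dip δ = arctan(0.28574) = 15.95°.
True thickness = vertical thickness × cos δ = 52 × cos 15.95° = 50.0 m.

50.0 m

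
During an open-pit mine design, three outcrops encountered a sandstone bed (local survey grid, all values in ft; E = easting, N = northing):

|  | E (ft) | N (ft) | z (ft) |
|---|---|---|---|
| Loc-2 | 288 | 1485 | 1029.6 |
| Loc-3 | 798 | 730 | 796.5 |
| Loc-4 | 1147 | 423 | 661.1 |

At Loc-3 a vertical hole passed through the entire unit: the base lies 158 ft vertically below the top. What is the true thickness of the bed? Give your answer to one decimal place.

Let the plane be z = a·E + b·N + c.
Loc-3−Loc-2: 510a − 755b = −233.1;  Loc-4−Loc-2: 859a − 1062b = −368.5.
Solving gives a = −0.28679, b = 0.11501.
|∇z| = √(a²+b²) = 0.30900, so dip δ = arctan(0.30900) = 17.17°.
True thickness = vertical thickness × cos δ = 158 × cos 17.17° = 151.0 ft.

151.0 ft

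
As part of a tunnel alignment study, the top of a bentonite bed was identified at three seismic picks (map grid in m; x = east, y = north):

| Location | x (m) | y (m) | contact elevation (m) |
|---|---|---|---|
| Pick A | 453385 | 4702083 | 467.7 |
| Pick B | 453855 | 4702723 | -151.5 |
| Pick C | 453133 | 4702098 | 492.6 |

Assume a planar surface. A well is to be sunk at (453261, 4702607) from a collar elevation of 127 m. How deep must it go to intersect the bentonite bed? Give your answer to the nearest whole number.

Two edge vectors: Pick A→Pick B = (470, 640, -619.2), Pick A→Pick C = (-252, 15, 24.9).
Normal n = (Pick A→Pick B) × (Pick A→Pick C) = (25224, 144335.4, 168330).
So ∂z/∂x = −n_x/n_z = −0.14984851 and ∂z/∂y = −n_y/n_z = −0.85745500.
Intercept c from Pick A: 467.7 + 67939.07 + 4031824.57 = 4100231.34.
At (453261, 4702607): z_contact = −67920.5 − 4032273.9 + 4100231.34 = 37.0 m.
Depth below ground = 127 − 37.0 = 90 m.

90 m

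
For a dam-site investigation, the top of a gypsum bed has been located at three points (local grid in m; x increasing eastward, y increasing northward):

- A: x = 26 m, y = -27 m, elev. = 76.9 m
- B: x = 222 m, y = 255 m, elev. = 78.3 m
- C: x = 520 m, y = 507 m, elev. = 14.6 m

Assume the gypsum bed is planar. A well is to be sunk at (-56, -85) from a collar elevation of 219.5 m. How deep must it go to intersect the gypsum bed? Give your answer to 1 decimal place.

Two edge vectors: A→B = (196, 282, 1.4), A→C = (494, 534, -62.3).
Normal n = (A→B) × (A→C) = (-18316.2, 12902.4, -34644).
So ∂z/∂x = −n_x/n_z = −0.52870 and ∂z/∂y = −n_y/n_z = 0.37243.
Intercept c from A: 76.9 + 13.75 + 10.06 = 100.70.
At (-56, -85): z_contact = 29.61 − 31.66 + 100.70 = 98.65 m.
Depth below ground = 219.5 − 98.65 = 120.8 m.

120.8 m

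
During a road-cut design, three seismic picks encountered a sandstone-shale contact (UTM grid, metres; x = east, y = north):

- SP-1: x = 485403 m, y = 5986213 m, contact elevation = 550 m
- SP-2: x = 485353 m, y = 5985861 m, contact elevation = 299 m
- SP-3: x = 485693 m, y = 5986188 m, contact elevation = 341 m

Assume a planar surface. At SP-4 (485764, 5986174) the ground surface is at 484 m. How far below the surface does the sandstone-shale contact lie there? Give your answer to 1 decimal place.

Two edge vectors: SP-1→SP-2 = (-50, -352, -251), SP-1→SP-3 = (290, -25, -209).
Normal n = (SP-1→SP-2) × (SP-1→SP-3) = (67293, -83240, 103330).
So ∂z/∂x = −n_x/n_z = −0.651243589 and ∂z/∂y = −n_y/n_z = 0.805574373.
Intercept c from SP-1: 550 + 316115.59 − 4822339.79 = −4505674.19.
At (485764, 5986174): z_contact = −316350.69 + 4822308.37 − 4505674.19 = 283.48 m.
Depth below ground = 484 − 283.48 = 200.5 m.

200.5 m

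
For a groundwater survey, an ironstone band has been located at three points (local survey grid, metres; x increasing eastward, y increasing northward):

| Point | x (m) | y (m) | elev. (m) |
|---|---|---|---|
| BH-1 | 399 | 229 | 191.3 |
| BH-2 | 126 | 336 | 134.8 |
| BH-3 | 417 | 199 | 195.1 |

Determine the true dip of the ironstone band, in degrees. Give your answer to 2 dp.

11.62°

Two edge vectors: BH-1→BH-2 = (-273, 107, -56.5), BH-1→BH-3 = (18, -30, 3.8).
Normal n = (BH-1→BH-2) × (BH-1→BH-3) = (-1288.4, 20.4, 6264).
So ∂z/∂x = −n_x/n_z = 0.20568 and ∂z/∂y = −n_y/n_z = −0.00326.
Gradient magnitude |∇z| = √(a² + b²) = √(0.04231 + 0.00001) = 0.20571.
True dip = arctan(0.20571) = 11.62°, dipping toward W (azimuth ≈ 271°).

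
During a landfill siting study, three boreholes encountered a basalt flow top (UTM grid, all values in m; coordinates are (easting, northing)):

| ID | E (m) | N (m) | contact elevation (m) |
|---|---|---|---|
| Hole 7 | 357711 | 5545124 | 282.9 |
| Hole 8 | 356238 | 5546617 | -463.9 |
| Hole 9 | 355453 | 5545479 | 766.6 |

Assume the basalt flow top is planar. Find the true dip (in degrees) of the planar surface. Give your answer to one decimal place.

42.3°

Let the plane be z = a·E + b·N + c.
Hole 8−Hole 7: −1473a + 1493b = −746.8;  Hole 9−Hole 7: −2258a + 355b = 483.7.
Solving gives a = −0.34662, b = −0.84218.
Gradient magnitude |∇z| = √(a² + b²) = √(0.12015 + 0.70927) = 0.91072.
True dip = arctan(0.91072) = 42.3°, dipping toward NNE (azimuth ≈ 022°).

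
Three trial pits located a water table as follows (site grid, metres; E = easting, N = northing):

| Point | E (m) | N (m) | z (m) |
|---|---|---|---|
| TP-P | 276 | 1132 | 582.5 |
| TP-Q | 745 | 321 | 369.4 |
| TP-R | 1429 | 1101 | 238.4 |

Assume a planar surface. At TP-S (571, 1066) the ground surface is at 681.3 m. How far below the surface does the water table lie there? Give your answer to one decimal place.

Let the plane be z = a·E + b·N + c.
TP-Q−TP-P: 469a − 811b = −213.1;  TP-R−TP-P: 1153a − 31b = −344.1.
Solving gives a = −0.295976, b = 0.091600.
Then c = 582.5 − a·276 − b·1132 = 560.50.
At (571, 1066): z_contact = −169.00 + 97.65 + 560.50 = 489.14 m.
Depth below ground = 681.3 − 489.14 = 192.2 m.

192.2 m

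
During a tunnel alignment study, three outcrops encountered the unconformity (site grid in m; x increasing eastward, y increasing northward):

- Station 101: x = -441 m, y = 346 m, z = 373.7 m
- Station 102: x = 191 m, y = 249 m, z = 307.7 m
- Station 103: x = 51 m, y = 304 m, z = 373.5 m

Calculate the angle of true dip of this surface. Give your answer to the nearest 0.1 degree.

Let the plane be z = a·x + b·y + c.
Station 102−Station 101: 632a − 97b = −66;  Station 103−Station 101: 492a − 42b = −0.2.
Solving gives a = 0.12996, b = 1.52718.
Gradient magnitude |∇z| = √(a² + b²) = √(0.01689 + 2.33227) = 1.53270.
True dip = arctan(1.53270) = 56.9°, dipping toward S (azimuth ≈ 185°).

56.9°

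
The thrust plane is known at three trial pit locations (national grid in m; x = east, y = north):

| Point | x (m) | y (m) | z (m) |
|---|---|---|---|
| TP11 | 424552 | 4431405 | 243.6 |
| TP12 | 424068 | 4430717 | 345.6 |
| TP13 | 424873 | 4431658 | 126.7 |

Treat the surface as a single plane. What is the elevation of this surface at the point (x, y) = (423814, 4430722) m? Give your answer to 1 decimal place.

Two edge vectors: TP11→TP12 = (-484, -688, 102), TP11→TP13 = (321, 253, -116.9).
Normal n = (TP11→TP12) × (TP11→TP13) = (54621.2, -23837.6, 98396).
So ∂z/∂x = −n_x/n_z = −0.555116062 and ∂z/∂y = −n_y/n_z = 0.242261881.
Intercept c from TP11: 243.6 + 235675.63 − 1073560.51 = −837641.27.
At (423814, 4430722): z = −235266.0 + 1073395.0 − 837641.27 = 487.8 m.

487.8 m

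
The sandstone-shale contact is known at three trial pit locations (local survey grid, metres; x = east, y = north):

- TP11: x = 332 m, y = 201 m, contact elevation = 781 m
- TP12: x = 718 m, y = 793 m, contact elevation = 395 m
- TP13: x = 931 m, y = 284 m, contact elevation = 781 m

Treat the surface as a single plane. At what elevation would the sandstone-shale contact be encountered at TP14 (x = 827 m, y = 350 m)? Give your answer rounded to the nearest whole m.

Two edge vectors: TP11→TP12 = (386, 592, -386), TP11→TP13 = (599, 83, 0).
Normal n = (TP11→TP12) × (TP11→TP13) = (32038, -231214, -322570).
So ∂z/∂x = −n_x/n_z = 0.09932 and ∂z/∂y = −n_y/n_z = −0.71679.
Intercept c from TP11: 781 − 32.97 + 144.07 = 892.10.
At (827, 350): z = 82.1 − 250.9 + 892.10 = 723.4 m.

723 m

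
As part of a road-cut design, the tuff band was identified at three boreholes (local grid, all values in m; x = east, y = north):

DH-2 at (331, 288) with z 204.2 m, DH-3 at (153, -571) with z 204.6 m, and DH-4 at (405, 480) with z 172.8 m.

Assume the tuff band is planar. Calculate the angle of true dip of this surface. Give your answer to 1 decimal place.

43.1°

Two edge vectors: DH-2→DH-3 = (-178, -859, 0.4), DH-2→DH-4 = (74, 192, -31.4).
Normal n = (DH-2→DH-3) × (DH-2→DH-4) = (26895.8, -5559.6, 29390).
So ∂z/∂x = −n_x/n_z = −0.91513 and ∂z/∂y = −n_y/n_z = 0.18917.
Gradient magnitude |∇z| = √(a² + b²) = √(0.83747 + 0.03578) = 0.93448.
True dip = arctan(0.93448) = 43.1°, dipping toward ESE (azimuth ≈ 102°).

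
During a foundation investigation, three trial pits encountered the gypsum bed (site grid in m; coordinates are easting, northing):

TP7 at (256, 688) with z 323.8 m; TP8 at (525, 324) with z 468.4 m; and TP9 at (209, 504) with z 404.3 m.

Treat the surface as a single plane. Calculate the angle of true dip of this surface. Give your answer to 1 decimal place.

Two edge vectors: TP7→TP8 = (269, -364, 144.6), TP7→TP9 = (-47, -184, 80.5).
Normal n = (TP7→TP8) × (TP7→TP9) = (-2695.6, -28450.7, -66604).
So ∂z/∂easting = −n_x/n_z = −0.04047 and ∂z/∂northing = −n_y/n_z = −0.42716.
Gradient magnitude |∇z| = √(a² + b²) = √(0.00164 + 0.18247) = 0.42908.
True dip = arctan(0.42908) = 23.2°, dipping toward N (azimuth ≈ 005°).

23.2°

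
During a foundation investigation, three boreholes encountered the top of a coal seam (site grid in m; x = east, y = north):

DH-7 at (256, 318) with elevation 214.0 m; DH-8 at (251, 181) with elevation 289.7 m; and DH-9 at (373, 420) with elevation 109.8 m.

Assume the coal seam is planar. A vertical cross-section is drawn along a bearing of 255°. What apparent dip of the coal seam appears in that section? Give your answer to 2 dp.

28.68°

Two edge vectors: DH-7→DH-8 = (-5, -137, 75.7), DH-7→DH-9 = (117, 102, -104.2).
Normal n = (DH-7→DH-8) × (DH-7→DH-9) = (6554, 8335.9, 15519).
So ∂z/∂x = −n_x/n_z = −0.42232 and ∂z/∂y = −n_y/n_z = −0.53714.
Unit vector along 255° is (sin 255°, cos 255°) = (-0.9659, -0.2588).
Slope in that direction = a·(-0.9659) + b·(-0.2588) = 0.54695.
Apparent dip = arctan|0.54695| = 28.68° (true dip is 34.3°, so apparent ≤ true as expected).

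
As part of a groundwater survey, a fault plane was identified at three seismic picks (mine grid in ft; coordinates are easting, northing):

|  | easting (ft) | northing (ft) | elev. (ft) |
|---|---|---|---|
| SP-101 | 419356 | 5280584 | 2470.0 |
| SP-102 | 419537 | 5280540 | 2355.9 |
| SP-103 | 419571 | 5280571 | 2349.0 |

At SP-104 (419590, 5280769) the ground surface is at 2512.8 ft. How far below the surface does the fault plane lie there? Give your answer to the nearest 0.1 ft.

100.8 ft

Two edge vectors: SP-101→SP-102 = (181, -44, -114.1), SP-101→SP-103 = (215, -13, -121).
Normal n = (SP-101→SP-102) × (SP-101→SP-103) = (3840.7, -2630.5, 7107).
So ∂z/∂easting = −n_x/n_z = −0.540410863 and ∂z/∂northing = −n_y/n_z = 0.370128043.
Intercept c from SP-101: 2470 + 226624.54 − 1954492.22 = −1725397.68.
At (419590, 5280769): z_contact = −226750.99 + 1954560.69 − 1725397.68 = 2412.02 ft.
Depth below ground = 2512.8 − 2412.02 = 100.8 ft.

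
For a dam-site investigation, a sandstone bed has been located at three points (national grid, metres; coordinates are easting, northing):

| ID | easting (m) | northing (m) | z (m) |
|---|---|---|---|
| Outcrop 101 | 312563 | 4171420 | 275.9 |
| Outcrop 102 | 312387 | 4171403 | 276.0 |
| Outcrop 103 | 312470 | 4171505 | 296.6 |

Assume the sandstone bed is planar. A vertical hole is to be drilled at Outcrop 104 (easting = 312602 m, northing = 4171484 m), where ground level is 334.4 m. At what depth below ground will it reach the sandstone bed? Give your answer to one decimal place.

Let the plane be z = a·easting + b·northing + c.
Outcrop 102−Outcrop 101: −176a − 17b = 0.1;  Outcrop 103−Outcrop 101: −93a + 85b = 20.7.
Solving gives a = −0.021788284, b = 0.219690466.
Then c = 275.9 − a·312563 − b·4171420 = −909335.09.
At (312602, 4171484): z_contact = −6811.06 + 916435.26 − 909335.09 = 289.11 m.
Depth below ground = 334.4 − 289.11 = 45.3 m.

45.3 m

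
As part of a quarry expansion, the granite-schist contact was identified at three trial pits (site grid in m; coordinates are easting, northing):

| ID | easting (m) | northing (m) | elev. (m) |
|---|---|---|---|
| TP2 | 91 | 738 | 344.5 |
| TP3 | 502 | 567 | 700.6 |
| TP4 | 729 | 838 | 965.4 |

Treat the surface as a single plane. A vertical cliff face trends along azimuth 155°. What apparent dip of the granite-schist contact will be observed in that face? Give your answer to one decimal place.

Two edge vectors: TP2→TP3 = (411, -171, 356.1), TP2→TP4 = (638, 100, 620.9).
Normal n = (TP2→TP3) × (TP2→TP4) = (-141783.9, -27998.1, 150198).
So ∂z/∂easting = −n_x/n_z = 0.94398 and ∂z/∂northing = −n_y/n_z = 0.18641.
Unit vector along 155° is (sin 155°, cos 155°) = (0.4226, -0.9063).
Slope in that direction = a·(0.4226) + b·(-0.9063) = 0.23000.
Apparent dip = arctan|0.23000| = 13.0° (true dip is 43.9°, so apparent ≤ true as expected).

13.0°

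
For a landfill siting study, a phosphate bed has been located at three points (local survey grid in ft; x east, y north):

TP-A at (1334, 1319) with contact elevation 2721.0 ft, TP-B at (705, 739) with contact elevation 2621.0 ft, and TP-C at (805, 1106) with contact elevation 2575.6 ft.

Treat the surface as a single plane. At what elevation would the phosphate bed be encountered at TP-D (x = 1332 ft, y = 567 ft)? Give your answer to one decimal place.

2888.0 ft

Two edge vectors: TP-A→TP-B = (-629, -580, -100), TP-A→TP-C = (-529, -213, -145.4).
Normal n = (TP-A→TP-B) × (TP-A→TP-C) = (63032, -38556.6, -172843).
So ∂z/∂x = −n_x/n_z = 0.364678 and ∂z/∂y = −n_y/n_z = −0.223073.
Intercept c from TP-A: 2721 − 486.48 + 294.23 = 2528.75.
At (1332, 567): z = 485.8 − 126.5 + 2528.75 = 2888.0 ft.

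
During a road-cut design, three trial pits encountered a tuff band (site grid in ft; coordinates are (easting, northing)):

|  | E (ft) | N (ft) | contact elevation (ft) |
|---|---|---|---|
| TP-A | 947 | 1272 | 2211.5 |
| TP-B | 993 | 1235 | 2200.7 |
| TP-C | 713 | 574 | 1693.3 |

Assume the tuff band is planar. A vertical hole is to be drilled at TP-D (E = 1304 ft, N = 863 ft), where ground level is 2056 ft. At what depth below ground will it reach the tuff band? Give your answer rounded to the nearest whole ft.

7 ft

Two edge vectors: TP-A→TP-B = (46, -37, -10.8), TP-A→TP-C = (-234, -698, -518.2).
Normal n = (TP-A→TP-B) × (TP-A→TP-C) = (11635, 26364.4, -40766).
So ∂z/∂E = −n_x/n_z = 0.28541 and ∂z/∂N = −n_y/n_z = 0.64673.
Intercept c from TP-A: 2211.5 − 270.28 − 822.63 = 1118.58.
At (1304, 863): z_contact = 372.2 + 558.1 + 1118.58 = 2048.9 ft.
Depth below ground = 2056 − 2048.9 = 7 ft.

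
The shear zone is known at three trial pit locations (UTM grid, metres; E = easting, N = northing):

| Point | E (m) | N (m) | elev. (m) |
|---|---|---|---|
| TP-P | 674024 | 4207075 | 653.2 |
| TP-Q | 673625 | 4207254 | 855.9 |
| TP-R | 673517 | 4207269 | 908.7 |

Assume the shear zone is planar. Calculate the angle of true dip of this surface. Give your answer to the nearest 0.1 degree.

Let the plane be z = a·E + b·N + c.
TP-Q−TP-P: −399a + 179b = 202.7;  TP-R−TP-P: −507a + 194b = 255.5.
Solving gives a = −0.48031, b = 0.06177.
Gradient magnitude |∇z| = √(a² + b²) = √(0.23070 + 0.00382) = 0.48427.
True dip = arctan(0.48427) = 25.8°, dipping toward E (azimuth ≈ 097°).

25.8°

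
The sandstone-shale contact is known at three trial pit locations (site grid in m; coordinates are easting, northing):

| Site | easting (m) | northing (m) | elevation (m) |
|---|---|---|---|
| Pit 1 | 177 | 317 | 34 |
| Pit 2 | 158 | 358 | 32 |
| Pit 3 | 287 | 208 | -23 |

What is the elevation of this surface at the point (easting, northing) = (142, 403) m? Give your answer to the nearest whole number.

Let the plane be z = a·easting + b·northing + c.
Pit 2−Pit 1: −19a + 41b = −2;  Pit 3−Pit 1: 110a − 109b = −57.
Solving gives a = −1.04756, b = −0.53424.
Then c = 34 − a·177 − b·317 = 388.77.
At (142, 403): z = −148.8 − 215.3 + 388.77 = 24.7 m.

25 m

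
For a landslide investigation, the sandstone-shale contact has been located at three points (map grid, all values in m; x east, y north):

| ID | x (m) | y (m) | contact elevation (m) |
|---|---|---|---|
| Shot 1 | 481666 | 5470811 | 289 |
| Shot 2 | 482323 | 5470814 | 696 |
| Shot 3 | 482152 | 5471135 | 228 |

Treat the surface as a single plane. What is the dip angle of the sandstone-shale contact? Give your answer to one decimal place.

Let the plane be z = a·x + b·y + c.
Shot 2−Shot 1: 657a + 3b = 407;  Shot 3−Shot 1: 486a + 324b = −61.
Solving gives a = 0.62462, b = −1.12520.
Gradient magnitude |∇z| = √(a² + b²) = √(0.39015 + 1.26608) = 1.28695.
True dip = arctan(1.28695) = 52.2°, dipping toward NNW (azimuth ≈ 331°).

52.2°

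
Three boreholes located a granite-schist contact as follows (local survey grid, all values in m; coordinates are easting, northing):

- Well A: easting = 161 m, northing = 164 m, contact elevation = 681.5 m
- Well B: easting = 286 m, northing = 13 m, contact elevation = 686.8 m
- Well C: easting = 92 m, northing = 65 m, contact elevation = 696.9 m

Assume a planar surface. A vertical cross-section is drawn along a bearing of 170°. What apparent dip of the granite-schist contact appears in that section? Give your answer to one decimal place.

Let the plane be z = a·easting + b·northing + c.
Well B−Well A: 125a − 151b = 5.3;  Well C−Well A: −69a − 99b = 15.4.
Solving gives a = −0.07900, b = −0.10050.
Unit vector along 170° is (sin 170°, cos 170°) = (0.1736, -0.9848).
Slope in that direction = a·(0.1736) + b·(-0.9848) = 0.08525.
Apparent dip = arctan|0.08525| = 4.9° (true dip is 7.3°, so apparent ≤ true as expected).

4.9°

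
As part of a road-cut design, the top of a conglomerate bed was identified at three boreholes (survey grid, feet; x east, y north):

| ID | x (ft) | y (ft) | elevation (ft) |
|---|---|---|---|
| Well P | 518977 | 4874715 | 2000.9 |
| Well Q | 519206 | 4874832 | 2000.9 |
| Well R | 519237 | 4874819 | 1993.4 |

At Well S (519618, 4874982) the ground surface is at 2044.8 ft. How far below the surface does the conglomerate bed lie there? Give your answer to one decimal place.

Let the plane be z = a·x + b·y + c.
Well Q−Well P: 229a + 117b = 0;  Well R−Well P: 260a + 104b = −7.5.
Solving gives a = −0.132874016, b = 0.260069655.
Then c = 2000.9 − a·518977 − b·4874715 = −1196805.99.
At (519618, 4874982): z_contact = −69043.73 + 1267834.89 − 1196805.99 = 1985.17 ft.
Depth below ground = 2044.8 − 1985.17 = 59.6 ft.

59.6 ft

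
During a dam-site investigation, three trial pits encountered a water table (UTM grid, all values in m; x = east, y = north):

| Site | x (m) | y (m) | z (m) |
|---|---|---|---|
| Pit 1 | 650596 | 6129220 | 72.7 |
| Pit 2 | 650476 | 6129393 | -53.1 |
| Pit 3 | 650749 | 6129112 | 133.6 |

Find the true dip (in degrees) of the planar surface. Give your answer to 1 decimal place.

42.4°

Two edge vectors: Pit 1→Pit 2 = (-120, 173, -125.8), Pit 1→Pit 3 = (153, -108, 60.9).
Normal n = (Pit 1→Pit 2) × (Pit 1→Pit 3) = (-3050.7, -11939.4, -13509).
So ∂z/∂x = −n_x/n_z = −0.22583 and ∂z/∂y = −n_y/n_z = −0.88381.
Gradient magnitude |∇z| = √(a² + b²) = √(0.05100 + 0.78112) = 0.91221.
True dip = arctan(0.91221) = 42.4°, dipping toward NNE (azimuth ≈ 014°).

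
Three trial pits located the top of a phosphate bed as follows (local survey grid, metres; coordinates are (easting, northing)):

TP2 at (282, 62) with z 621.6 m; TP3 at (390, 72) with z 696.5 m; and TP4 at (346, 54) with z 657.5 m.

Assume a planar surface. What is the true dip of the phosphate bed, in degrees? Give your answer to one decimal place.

Two edge vectors: TP2→TP3 = (108, 10, 74.9), TP2→TP4 = (64, -8, 35.9).
Normal n = (TP2→TP3) × (TP2→TP4) = (958.2, 916.4, -1504).
So ∂z/∂E = −n_x/n_z = 0.63710 and ∂z/∂N = −n_y/n_z = 0.60931.
Gradient magnitude |∇z| = √(a² + b²) = √(0.40590 + 0.37126) = 0.88156.
True dip = arctan(0.88156) = 41.4°, dipping toward SW (azimuth ≈ 226°).

41.4°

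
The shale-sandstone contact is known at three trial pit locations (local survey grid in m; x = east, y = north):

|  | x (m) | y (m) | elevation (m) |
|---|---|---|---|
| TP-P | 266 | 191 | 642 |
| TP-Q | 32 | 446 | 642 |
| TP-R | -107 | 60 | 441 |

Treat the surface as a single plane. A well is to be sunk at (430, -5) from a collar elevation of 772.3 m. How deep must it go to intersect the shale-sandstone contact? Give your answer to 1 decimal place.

Two edge vectors: TP-P→TP-Q = (-234, 255, 0), TP-P→TP-R = (-373, -131, -201).
Normal n = (TP-P→TP-Q) × (TP-P→TP-R) = (-51255, -47034, 125769).
So ∂z/∂x = −n_x/n_z = 0.40753 and ∂z/∂y = −n_y/n_z = 0.37397.
Intercept c from TP-P: 642 − 108.40 − 71.43 = 462.17.
At (430, -5): z_contact = 175.24 − 1.87 + 462.17 = 635.54 m.
Depth below ground = 772.3 − 635.54 = 136.8 m.

136.8 m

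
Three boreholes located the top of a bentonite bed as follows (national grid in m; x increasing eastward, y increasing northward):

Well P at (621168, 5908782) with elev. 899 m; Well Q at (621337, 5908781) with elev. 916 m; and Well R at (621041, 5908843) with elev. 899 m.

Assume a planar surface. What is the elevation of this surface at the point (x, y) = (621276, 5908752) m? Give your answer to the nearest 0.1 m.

903.6 m

Let the plane be z = a·x + b·y + c.
Well Q−Well P: 169a − 1b = 17;  Well R−Well P: −127a + 61b = 0.
Solving gives a = 0.101846396, b = 0.212040856.
Then c = 899 − a·621168 − b·5908782 = −1315267.92.
At (621276, 5908752): z = 63274.7 + 1252896.8 − 1315267.92 = 903.6 m.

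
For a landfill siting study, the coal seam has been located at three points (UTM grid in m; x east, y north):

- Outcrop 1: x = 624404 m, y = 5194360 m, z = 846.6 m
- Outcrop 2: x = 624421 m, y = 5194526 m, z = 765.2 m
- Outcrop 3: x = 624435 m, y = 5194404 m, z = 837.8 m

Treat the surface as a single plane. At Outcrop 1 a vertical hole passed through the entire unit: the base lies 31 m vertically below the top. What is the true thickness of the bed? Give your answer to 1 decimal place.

25.1 m

Two edge vectors: Outcrop 1→Outcrop 2 = (17, 166, -81.4), Outcrop 1→Outcrop 3 = (31, 44, -8.8).
Normal n = (Outcrop 1→Outcrop 2) × (Outcrop 1→Outcrop 3) = (2120.8, -2373.8, -4398).
So ∂z/∂x = −n_x/n_z = 0.48222 and ∂z/∂y = −n_y/n_z = −0.53975.
|∇z| = √(a²+b²) = 0.72378, so dip δ = arctan(0.72378) = 35.90°.
True thickness = vertical thickness × cos δ = 31 × cos 35.90° = 25.1 m.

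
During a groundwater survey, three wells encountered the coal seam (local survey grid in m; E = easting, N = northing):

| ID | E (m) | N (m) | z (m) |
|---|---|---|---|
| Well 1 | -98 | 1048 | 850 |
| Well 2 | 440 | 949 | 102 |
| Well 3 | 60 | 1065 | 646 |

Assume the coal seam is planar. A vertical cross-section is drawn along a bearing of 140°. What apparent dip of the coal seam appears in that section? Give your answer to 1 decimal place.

48.1°

Two edge vectors: Well 1→Well 2 = (538, -99, -748), Well 1→Well 3 = (158, 17, -204).
Normal n = (Well 1→Well 2) × (Well 1→Well 3) = (32912, -8432, 24788).
So ∂z/∂E = −n_x/n_z = −1.32774 and ∂z/∂N = −n_y/n_z = 0.34016.
Unit vector along 140° is (sin 140°, cos 140°) = (0.6428, -0.7660).
Slope in that direction = a·(0.6428) + b·(-0.7660) = −1.11404.
Apparent dip = arctan|1.11404| = 48.1° (true dip is 53.9°, so apparent ≤ true as expected).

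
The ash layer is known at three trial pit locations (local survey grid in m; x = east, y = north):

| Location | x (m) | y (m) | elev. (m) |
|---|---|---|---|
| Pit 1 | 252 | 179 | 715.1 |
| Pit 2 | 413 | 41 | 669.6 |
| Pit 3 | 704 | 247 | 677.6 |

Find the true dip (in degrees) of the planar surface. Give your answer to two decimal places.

12.84°

Two edge vectors: Pit 1→Pit 2 = (161, -138, -45.5), Pit 1→Pit 3 = (452, 68, -37.5).
Normal n = (Pit 1→Pit 2) × (Pit 1→Pit 3) = (8269, -14528.5, 73324).
So ∂z/∂x = −n_x/n_z = −0.11277 and ∂z/∂y = −n_y/n_z = 0.19814.
Gradient magnitude |∇z| = √(a² + b²) = √(0.01272 + 0.03926) = 0.22799.
True dip = arctan(0.22799) = 12.84°, dipping toward SSE (azimuth ≈ 150°).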